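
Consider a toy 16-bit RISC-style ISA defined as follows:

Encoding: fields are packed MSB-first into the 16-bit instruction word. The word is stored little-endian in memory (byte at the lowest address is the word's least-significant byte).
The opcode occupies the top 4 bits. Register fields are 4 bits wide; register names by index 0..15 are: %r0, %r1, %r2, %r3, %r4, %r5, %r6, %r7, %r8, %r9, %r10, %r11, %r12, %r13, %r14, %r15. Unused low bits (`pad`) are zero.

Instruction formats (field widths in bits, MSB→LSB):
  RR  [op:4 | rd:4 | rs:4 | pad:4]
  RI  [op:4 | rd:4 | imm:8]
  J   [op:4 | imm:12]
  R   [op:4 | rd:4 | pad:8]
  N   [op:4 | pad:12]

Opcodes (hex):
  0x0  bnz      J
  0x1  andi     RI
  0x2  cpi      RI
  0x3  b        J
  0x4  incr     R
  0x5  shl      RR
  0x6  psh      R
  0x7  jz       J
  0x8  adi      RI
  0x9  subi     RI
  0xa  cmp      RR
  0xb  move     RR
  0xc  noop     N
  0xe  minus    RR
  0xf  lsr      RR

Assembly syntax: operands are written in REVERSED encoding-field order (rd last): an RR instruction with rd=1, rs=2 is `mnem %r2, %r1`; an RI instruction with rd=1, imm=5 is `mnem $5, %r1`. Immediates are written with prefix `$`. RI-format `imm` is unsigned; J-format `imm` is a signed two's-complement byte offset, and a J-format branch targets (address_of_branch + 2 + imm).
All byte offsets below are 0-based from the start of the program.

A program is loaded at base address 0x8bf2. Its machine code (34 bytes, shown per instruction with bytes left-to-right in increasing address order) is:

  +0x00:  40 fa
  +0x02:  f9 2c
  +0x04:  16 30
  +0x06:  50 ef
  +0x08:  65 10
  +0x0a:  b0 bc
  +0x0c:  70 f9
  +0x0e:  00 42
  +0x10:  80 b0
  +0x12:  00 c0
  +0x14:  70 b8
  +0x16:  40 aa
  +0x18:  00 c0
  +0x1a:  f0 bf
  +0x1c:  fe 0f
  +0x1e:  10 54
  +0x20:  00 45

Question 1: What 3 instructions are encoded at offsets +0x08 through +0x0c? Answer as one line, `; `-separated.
off 0x08: read 65 10 as little → 0x1065
  opcode bits[15:12]=0x1: andi/RI
  rd@[11:8]=0x0 ⇒ %r0
  imm@[7:0]=0x65 ⇒ $101
off 0x0a: read b0 bc as little → 0xbcb0
  opcode bits[15:12]=0xb: move/RR
  rd@[11:8]=0xc ⇒ %r12
  rs@[7:4]=0xb ⇒ %r11
off 0x0c: read 70 f9 as little → 0xf970
  opcode bits[15:12]=0xf: lsr/RR
  rd@[11:8]=0x9 ⇒ %r9
  rs@[7:4]=0x7 ⇒ %r7

andi $101, %r0; move %r11, %r12; lsr %r7, %r9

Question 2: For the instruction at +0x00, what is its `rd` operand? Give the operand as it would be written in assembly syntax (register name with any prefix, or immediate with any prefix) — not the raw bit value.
[00] 40 fa → 0xfa40
  top 4b → 0xf → lsr [RR]
  [11:8] rd=10 = %r10
  [7:4] rs=4 = %r4

%r10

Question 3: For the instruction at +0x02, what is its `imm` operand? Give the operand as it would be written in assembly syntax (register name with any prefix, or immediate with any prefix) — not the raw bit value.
$249

[02] f9 2c → 0x2cf9
  opcode bits[15:12]=0x2: cpi/RI
  rd@[11:8]=0xc ⇒ %r12
  imm@[7:0]=0xf9 ⇒ $249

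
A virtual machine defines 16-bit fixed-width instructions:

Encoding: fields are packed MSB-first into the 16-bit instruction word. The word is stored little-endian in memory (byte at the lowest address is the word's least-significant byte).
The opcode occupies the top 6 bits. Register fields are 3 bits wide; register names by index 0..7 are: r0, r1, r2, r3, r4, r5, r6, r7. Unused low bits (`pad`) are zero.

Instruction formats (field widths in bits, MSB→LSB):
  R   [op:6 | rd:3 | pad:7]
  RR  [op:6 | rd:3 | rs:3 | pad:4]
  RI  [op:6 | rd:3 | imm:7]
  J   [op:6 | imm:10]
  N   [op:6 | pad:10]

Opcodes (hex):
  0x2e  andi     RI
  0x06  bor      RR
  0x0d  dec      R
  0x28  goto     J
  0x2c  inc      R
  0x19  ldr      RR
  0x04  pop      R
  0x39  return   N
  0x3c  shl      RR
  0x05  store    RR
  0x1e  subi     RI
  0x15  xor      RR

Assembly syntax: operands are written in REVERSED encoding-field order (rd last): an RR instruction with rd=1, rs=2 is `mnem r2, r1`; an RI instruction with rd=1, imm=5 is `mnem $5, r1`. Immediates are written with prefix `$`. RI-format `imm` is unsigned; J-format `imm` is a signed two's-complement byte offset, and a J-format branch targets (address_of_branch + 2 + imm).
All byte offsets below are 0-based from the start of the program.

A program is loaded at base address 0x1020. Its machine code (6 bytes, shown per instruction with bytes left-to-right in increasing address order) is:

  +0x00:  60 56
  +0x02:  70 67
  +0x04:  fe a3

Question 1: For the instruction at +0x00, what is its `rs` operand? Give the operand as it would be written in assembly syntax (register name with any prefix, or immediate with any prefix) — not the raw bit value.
+0x00: 60 56 ⇒ word 0x5660 (little)
  opcode bits[15:10]=0x15: xor/RR
  rd: (w>>7)&0x7=0x4 → r4
  rs: (w>>4)&0x7=0x6 → r6

r6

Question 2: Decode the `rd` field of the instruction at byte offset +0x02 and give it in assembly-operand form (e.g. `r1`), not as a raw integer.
+0x02: 70 67 ⇒ word 0x6770 (little)
  opcode bits[15:10]=0x19: ldr/RR
  rd@[9:7]=0x6 ⇒ r6
  rs@[6:4]=0x7 ⇒ r7

r6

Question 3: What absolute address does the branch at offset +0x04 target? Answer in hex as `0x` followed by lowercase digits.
[04] fe a3 → 0xa3fe
  top 6b → 0x28 → goto [J]
  imm: (w>>0)&0x3ff=0x3fe (s10→-2) → $-2
  target = base 0x1020 + off 0x04 + 2 + imm -2 = 0x1024

0x1024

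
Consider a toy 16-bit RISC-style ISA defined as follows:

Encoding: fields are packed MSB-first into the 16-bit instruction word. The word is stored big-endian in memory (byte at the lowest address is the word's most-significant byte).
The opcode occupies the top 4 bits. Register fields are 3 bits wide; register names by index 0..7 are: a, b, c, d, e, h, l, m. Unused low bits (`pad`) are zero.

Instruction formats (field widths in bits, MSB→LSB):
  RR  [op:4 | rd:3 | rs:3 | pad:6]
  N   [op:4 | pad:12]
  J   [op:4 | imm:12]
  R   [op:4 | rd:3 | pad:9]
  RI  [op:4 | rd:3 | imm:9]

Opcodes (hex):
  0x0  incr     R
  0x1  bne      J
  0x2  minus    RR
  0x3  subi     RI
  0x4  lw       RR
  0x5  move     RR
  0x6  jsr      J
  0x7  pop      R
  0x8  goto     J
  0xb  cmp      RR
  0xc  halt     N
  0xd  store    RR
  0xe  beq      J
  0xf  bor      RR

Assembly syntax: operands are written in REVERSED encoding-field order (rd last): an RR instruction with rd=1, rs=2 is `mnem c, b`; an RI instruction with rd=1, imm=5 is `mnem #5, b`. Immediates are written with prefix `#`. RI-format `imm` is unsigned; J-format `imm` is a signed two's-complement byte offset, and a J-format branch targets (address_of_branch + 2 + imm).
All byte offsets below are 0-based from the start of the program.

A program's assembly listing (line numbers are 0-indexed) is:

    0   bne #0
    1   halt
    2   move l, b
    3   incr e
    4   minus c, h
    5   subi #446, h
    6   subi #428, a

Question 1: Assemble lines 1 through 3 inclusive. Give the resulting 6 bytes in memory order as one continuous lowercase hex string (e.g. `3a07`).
c00053800800

line 1 (halt): pack op=0xc:4|pad=0:12 = 0xc000; big→ c0 00
line 2 (move): pack op=0x5:4|rd=1:3|rs=6:3|pad=0:6 = 0x5380; big→ 53 80
line 3 (incr): pack op=0x0:4|rd=4:3|pad=0:9 = 0x0800; big→ 08 00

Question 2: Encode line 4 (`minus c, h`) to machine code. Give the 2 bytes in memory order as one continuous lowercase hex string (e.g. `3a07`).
line 4 (minus): pack op=0x2:4|rd=5:3|rs=2:3|pad=0:6 = 0x2a80; big→ 2a 80

2a80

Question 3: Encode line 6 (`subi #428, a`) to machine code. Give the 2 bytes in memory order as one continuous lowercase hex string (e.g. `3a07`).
L6: subi op=0x3:4|rd=0:3|imm=428:9 ⇒ 0x31ac ⇒ big 31 ac

31ac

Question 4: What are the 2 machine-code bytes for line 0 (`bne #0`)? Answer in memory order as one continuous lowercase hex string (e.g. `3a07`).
0. bne fields op=0x1:4|imm=0:12 → word 1000h → 10 00

1000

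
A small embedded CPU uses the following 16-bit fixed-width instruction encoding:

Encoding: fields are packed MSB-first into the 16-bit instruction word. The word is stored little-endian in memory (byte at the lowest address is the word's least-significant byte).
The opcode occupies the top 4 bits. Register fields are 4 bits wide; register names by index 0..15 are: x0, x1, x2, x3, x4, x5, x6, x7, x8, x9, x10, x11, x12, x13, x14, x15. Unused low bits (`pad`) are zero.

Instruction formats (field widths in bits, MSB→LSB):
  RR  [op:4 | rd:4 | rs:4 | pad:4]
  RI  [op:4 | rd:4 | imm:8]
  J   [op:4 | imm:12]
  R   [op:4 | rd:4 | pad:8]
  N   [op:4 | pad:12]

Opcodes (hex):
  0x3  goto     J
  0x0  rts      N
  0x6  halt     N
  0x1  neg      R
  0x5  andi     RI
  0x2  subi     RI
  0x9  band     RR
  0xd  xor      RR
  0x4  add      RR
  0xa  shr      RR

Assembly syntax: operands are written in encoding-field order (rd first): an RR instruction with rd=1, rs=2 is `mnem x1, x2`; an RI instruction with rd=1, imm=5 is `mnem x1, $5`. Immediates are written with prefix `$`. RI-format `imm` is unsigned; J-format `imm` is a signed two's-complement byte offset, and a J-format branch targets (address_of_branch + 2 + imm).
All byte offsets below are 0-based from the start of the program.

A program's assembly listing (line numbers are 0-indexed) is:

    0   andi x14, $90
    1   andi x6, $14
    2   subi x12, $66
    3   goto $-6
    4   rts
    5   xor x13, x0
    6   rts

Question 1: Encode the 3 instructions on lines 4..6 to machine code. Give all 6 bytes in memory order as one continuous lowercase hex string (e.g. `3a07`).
L4: rts op=0x0:4|pad=0:12 ⇒ 0x0000 ⇒ little 00 00
L5: xor op=0xd:4|rd=13:4|rs=0:4|pad=0:4 ⇒ 0xdd00 ⇒ little 00 dd
L6: rts op=0x0:4|pad=0:12 ⇒ 0x0000 ⇒ little 00 00

000000dd0000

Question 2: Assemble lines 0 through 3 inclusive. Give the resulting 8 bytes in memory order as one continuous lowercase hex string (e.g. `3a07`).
L0: andi op=0x5:4|rd=14:4|imm=90:8 ⇒ 0x5e5a ⇒ little 5a 5e
L1: andi op=0x5:4|rd=6:4|imm=14:8 ⇒ 0x560e ⇒ little 0e 56
L2: subi op=0x2:4|rd=12:4|imm=66:8 ⇒ 0x2c42 ⇒ little 42 2c
L3: goto op=0x3:4|imm=-6:12 ⇒ 0x3ffa ⇒ little fa 3f

5a5e0e56422cfa3f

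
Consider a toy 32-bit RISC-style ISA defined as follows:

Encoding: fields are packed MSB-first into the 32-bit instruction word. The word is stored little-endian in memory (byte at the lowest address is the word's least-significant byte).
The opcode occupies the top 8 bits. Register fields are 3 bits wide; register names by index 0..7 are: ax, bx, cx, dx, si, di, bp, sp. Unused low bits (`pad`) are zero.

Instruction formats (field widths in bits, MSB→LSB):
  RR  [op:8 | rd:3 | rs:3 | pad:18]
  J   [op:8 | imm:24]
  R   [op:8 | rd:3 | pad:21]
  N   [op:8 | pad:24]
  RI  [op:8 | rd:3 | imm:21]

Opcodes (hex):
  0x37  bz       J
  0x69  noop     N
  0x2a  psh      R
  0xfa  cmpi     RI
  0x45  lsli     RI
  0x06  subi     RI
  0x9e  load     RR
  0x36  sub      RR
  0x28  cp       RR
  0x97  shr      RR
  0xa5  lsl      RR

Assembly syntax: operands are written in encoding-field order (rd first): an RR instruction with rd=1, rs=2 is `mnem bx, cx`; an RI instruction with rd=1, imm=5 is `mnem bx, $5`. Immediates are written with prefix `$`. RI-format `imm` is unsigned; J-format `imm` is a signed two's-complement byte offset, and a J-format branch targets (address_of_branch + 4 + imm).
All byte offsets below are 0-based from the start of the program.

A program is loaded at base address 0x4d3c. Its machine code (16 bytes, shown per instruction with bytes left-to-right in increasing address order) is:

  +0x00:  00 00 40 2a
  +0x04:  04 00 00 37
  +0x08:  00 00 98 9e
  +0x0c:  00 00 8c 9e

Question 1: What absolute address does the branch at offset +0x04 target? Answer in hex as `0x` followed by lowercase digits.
0x4d48

[04] 04 00 00 37 → 0x37000004
  op=0x37000004>>24=0x37 ⇒ bz (J)
  imm: (w>>0)&0xffffff=0x4 → $4
  target = base 0x4d3c + off 0x04 + 4 + imm 4 = 0x4d48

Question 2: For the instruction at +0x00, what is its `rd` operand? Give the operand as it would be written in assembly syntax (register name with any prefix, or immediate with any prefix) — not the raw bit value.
off 0x00: read 00 00 40 2a as little → 0x2a400000
  op=0x2a400000>>24=0x2a ⇒ psh (R)
  rd: (w>>21)&0x7=0x2 → cx

cx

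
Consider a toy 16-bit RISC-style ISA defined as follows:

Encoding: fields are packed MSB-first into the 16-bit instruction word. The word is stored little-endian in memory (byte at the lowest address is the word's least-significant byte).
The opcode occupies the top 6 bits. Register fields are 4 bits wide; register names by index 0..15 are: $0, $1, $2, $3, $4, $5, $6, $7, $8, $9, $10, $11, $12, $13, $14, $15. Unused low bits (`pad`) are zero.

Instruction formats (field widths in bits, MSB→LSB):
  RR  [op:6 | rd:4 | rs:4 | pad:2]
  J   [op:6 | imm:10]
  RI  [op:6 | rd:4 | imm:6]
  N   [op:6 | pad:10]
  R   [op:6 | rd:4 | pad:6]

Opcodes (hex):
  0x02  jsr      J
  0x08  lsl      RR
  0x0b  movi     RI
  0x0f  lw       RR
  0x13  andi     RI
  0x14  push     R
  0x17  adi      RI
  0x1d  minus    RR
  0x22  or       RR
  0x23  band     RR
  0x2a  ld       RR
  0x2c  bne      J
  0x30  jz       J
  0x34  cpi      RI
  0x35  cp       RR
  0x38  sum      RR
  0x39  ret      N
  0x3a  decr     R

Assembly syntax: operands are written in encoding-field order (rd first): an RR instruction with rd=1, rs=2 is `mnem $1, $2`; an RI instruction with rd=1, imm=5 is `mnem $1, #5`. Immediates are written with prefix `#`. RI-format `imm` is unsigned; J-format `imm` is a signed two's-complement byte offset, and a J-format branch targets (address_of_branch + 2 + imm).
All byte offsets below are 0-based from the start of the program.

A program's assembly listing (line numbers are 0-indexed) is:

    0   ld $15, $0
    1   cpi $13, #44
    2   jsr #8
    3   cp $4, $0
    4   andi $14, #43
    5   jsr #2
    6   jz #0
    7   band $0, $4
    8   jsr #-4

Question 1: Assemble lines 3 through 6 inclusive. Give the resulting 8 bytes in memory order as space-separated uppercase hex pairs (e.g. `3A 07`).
line 3 (cp): pack op=0x35:6|rd=4:4|rs=0:4|pad=0:2 = 0xd500; little→ 00 d5
line 4 (andi): pack op=0x13:6|rd=14:4|imm=43:6 = 0x4fab; little→ ab 4f
line 5 (jsr): pack op=0x2:6|imm=2:10 = 0x0802; little→ 02 08
line 6 (jz): pack op=0x30:6|imm=0:10 = 0xc000; little→ 00 c0

00 D5 AB 4F 02 08 00 C0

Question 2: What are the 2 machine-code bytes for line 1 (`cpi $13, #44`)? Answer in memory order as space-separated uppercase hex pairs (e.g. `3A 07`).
L1: cpi op=0x34:6|rd=13:4|imm=44:6 ⇒ 0xd36c ⇒ little 6c d3

6C D3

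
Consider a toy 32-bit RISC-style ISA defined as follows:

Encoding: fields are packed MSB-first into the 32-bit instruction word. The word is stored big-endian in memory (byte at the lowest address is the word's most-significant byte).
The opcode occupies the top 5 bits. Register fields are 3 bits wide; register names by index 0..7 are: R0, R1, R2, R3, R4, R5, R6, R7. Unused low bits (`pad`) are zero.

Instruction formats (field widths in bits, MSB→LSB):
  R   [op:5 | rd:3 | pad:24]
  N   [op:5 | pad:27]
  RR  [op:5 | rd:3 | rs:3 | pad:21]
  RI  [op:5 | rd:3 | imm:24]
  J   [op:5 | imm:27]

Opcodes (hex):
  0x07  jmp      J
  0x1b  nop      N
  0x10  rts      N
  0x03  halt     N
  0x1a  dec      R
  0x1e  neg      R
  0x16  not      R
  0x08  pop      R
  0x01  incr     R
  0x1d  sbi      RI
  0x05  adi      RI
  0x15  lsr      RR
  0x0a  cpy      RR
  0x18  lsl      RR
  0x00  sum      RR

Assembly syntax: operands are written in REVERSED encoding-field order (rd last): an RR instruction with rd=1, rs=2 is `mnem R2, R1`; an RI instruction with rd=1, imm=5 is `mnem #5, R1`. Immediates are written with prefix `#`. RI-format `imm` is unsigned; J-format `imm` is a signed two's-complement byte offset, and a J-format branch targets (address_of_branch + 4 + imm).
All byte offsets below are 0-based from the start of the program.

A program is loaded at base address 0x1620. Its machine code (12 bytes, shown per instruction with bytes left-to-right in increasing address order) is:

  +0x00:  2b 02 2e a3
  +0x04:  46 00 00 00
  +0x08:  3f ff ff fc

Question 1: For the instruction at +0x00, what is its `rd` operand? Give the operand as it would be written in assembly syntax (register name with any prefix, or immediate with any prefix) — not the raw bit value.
R3

+0x00: 2b 02 2e a3 ⇒ word 0x2b022ea3 (big)
  op=0x2b022ea3>>27=0x5 ⇒ adi (RI)
  rd@[26:24]=0x3 ⇒ R3
  imm@[23:0]=0x22ea3 ⇒ #143011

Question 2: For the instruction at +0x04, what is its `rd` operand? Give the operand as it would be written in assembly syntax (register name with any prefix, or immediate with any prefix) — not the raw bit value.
@+04  big-endian(46 00 00 00) = 0x46000000
  top 5b → 0x8 → pop [R]
  rd@[26:24]=0x6 ⇒ R6

R6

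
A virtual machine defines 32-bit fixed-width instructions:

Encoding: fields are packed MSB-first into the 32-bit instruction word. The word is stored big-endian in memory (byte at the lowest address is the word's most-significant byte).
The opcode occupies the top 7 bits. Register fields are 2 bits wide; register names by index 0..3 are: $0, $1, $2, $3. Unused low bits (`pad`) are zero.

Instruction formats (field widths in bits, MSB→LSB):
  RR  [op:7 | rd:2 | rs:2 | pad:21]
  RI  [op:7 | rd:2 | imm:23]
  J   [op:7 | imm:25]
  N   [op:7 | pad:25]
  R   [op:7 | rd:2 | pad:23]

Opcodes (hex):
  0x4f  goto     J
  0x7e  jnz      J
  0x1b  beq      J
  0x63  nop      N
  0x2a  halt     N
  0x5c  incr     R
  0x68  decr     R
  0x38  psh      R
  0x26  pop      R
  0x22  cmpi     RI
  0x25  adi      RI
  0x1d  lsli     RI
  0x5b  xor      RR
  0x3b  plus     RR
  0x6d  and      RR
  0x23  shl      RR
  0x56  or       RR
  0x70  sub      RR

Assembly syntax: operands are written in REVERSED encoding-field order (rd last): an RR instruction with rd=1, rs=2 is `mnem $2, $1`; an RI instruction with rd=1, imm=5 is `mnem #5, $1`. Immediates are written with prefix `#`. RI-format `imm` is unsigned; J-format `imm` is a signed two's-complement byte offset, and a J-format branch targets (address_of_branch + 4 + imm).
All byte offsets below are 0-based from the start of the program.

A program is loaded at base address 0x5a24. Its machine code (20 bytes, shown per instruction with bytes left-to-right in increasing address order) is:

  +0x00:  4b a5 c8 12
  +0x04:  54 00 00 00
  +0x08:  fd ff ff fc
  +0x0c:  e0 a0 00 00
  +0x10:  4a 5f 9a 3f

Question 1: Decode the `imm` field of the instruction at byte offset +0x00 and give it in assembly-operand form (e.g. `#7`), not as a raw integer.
#2476050

@+00  big-endian(4b a5 c8 12) = 0x4ba5c812
  top 7b → 0x25 → adi [RI]
  [24:23] rd=3 = $3
  [22:0] imm=2476050 = #2476050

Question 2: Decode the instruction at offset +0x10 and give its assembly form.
off 0x10: read 4a 5f 9a 3f as big → 0x4a5f9a3f
  opcode bits[31:25]=0x25: adi/RI
  rd: (w>>23)&0x3=0x0 → $0
  imm: (w>>0)&0x7fffff=0x5f9a3f → #6265407

adi #6265407, $0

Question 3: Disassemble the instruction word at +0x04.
+0x04: 54 00 00 00 ⇒ word 0x54000000 (big)
  op=0x54000000>>25=0x2a ⇒ halt (N)

halt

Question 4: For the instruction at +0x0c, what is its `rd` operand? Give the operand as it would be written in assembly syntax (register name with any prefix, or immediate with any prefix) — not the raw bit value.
$1

off 0x0c: read e0 a0 00 00 as big → 0xe0a00000
  top 7b → 0x70 → sub [RR]
  rd@[24:23]=0x1 ⇒ $1
  rs@[22:21]=0x1 ⇒ $1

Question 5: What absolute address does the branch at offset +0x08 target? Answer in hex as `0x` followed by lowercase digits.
off 0x08: read fd ff ff fc as big → 0xfdfffffc
  top 7b → 0x7e → jnz [J]
  [24:0] imm=33554428 (s25→-4) = #-4
  target = base 0x5a24 + off 0x08 + 4 + imm -4 = 0x5a2c

0x5a2c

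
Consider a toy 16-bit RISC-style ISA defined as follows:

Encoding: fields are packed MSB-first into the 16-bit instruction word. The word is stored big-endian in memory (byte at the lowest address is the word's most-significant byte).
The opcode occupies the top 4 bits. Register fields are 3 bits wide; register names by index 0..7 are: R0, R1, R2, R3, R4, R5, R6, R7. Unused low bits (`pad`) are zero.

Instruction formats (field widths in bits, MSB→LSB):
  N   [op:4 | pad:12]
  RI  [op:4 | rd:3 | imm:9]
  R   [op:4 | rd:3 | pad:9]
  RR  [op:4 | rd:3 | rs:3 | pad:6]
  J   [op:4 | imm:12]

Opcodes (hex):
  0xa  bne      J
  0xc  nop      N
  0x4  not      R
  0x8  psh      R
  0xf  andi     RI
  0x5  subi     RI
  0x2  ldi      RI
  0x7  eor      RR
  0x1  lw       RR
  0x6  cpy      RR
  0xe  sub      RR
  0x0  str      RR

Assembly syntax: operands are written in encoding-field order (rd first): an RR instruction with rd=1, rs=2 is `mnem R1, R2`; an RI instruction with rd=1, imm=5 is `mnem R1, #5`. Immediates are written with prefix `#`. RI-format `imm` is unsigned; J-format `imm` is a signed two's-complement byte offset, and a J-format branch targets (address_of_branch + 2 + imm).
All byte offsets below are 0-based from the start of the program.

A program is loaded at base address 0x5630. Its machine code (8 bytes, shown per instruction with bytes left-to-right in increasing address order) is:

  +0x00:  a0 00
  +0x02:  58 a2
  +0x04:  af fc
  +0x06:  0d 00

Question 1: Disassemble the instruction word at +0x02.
@+02  big-endian(58 a2) = 0x58a2
  opcode bits[15:12]=0x5: subi/RI
  [11:9] rd=4 = R4
  [8:0] imm=162 = #162

subi R4, #162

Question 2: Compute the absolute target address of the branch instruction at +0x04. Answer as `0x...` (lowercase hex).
[04] af fc → 0xaffc
  top 4b → 0xa → bne [J]
  imm@[11:0]=0xffc (s12→-4) ⇒ #-4
  target = base 0x5630 + off 0x04 + 2 + imm -4 = 0x5632

0x5632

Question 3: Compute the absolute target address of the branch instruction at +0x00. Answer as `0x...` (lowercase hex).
0x5632

off 0x00: read a0 00 as big → 0xa000
  op=0xa000>>12=0xa ⇒ bne (J)
  [11:0] imm=0 = #0
  target = base 0x5630 + off 0x00 + 2 + imm 0 = 0x5632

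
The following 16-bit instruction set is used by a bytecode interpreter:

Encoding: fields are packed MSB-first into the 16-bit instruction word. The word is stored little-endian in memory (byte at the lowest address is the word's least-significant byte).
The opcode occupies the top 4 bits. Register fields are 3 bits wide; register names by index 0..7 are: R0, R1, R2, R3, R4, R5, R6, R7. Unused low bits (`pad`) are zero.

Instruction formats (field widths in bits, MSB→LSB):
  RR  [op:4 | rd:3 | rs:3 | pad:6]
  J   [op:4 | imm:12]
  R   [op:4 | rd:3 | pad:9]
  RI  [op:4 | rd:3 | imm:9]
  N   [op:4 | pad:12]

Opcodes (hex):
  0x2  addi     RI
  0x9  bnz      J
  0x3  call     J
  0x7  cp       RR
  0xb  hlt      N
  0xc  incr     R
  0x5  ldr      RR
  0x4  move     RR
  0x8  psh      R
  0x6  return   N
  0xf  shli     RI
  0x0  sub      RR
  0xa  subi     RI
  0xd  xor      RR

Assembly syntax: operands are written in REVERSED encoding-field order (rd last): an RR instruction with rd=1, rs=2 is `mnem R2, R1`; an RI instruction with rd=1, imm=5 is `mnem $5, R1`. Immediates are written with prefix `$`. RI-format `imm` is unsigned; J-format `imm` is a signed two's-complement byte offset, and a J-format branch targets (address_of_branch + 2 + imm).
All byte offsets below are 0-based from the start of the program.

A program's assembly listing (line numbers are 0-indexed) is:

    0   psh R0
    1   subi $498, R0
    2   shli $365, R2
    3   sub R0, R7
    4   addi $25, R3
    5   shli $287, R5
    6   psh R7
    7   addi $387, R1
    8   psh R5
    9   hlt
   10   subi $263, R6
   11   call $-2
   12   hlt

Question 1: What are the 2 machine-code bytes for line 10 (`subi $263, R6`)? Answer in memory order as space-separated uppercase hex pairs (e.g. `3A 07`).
line 10 (subi): pack op=0xa:4|rd=6:3|imm=263:9 = 0xad07; little→ 07 ad

07 AD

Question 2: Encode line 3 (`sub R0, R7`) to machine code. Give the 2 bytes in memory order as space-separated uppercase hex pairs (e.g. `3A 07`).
00 0E

L3: sub op=0x0:4|rd=7:3|rs=0:3|pad=0:6 ⇒ 0x0e00 ⇒ little 00 0e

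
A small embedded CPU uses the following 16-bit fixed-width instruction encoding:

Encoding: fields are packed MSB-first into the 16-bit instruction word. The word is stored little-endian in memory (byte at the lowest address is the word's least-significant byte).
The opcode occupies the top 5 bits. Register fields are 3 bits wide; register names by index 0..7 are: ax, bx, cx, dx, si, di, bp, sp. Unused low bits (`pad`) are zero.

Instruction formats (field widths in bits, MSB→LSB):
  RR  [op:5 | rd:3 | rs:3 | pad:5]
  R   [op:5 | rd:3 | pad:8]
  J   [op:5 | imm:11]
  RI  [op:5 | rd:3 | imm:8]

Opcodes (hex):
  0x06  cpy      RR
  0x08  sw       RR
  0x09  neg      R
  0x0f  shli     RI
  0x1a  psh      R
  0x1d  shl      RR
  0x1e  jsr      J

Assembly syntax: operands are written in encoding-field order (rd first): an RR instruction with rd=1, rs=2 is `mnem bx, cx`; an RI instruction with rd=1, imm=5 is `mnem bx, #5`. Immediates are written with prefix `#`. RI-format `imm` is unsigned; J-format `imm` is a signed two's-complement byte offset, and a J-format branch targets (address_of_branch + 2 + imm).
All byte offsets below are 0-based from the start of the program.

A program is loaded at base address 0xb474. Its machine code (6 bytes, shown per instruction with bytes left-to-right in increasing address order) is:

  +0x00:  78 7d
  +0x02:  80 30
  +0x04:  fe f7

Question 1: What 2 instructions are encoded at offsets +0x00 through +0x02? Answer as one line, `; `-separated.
shli di, #120; cpy ax, si

[00] 78 7d → 0x7d78
  op=0x7d78>>11=0xf ⇒ shli (RI)
  rd: (w>>8)&0x7=0x5 → di
  imm: (w>>0)&0xff=0x78 → #120
[02] 80 30 → 0x3080
  op=0x3080>>11=0x6 ⇒ cpy (RR)
  rd: (w>>8)&0x7=0x0 → ax
  rs: (w>>5)&0x7=0x4 → si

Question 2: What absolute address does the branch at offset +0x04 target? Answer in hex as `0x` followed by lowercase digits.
+0x04: fe f7 ⇒ word 0xf7fe (little)
  opcode bits[15:11]=0x1e: jsr/J
  imm@[10:0]=0x7fe (s11→-2) ⇒ #-2
  target = base 0xb474 + off 0x04 + 2 + imm -2 = 0xb478

0xb478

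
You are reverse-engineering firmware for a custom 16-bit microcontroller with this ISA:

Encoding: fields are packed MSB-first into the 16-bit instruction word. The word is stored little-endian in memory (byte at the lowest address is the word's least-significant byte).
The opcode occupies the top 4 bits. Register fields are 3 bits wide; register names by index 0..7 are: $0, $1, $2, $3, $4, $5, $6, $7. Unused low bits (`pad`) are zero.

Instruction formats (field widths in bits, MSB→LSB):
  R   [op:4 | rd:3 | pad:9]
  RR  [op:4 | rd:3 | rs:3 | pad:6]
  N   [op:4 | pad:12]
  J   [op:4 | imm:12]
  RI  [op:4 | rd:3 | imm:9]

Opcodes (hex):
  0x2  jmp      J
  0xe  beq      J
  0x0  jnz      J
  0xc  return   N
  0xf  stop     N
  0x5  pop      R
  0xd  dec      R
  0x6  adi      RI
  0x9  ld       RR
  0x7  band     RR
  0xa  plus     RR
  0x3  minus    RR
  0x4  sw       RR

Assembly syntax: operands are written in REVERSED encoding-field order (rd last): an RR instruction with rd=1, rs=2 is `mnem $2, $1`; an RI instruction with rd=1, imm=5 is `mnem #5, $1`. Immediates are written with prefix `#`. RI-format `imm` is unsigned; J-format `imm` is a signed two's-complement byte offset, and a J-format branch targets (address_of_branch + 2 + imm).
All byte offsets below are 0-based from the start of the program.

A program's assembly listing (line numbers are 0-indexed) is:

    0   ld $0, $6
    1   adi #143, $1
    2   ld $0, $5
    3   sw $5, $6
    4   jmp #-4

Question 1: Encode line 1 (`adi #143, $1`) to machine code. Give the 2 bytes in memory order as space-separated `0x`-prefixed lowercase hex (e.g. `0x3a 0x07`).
1. adi fields op=0x6:4|rd=1:3|imm=143:9 → word 628fh → 8f 62

0x8f 0x62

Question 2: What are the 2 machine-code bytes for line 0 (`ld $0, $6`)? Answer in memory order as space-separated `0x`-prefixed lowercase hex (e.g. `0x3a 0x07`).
0x00 0x9c

0. ld fields op=0x9:4|rd=6:3|rs=0:3|pad=0:6 → word 9c00h → 00 9c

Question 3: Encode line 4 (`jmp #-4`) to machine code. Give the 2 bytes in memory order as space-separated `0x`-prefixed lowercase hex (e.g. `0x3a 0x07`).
0xfc 0x2f

4. jmp fields op=0x2:4|imm=-4:12 → word 2ffch → fc 2f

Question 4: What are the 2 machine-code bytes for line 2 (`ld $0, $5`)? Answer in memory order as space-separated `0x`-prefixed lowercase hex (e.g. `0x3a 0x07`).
0x00 0x9a

L2: ld op=0x9:4|rd=5:3|rs=0:3|pad=0:6 ⇒ 0x9a00 ⇒ little 00 9a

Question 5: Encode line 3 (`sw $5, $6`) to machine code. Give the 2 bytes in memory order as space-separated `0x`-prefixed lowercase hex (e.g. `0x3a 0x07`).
L3: sw op=0x4:4|rd=6:3|rs=5:3|pad=0:6 ⇒ 0x4d40 ⇒ little 40 4d

0x40 0x4d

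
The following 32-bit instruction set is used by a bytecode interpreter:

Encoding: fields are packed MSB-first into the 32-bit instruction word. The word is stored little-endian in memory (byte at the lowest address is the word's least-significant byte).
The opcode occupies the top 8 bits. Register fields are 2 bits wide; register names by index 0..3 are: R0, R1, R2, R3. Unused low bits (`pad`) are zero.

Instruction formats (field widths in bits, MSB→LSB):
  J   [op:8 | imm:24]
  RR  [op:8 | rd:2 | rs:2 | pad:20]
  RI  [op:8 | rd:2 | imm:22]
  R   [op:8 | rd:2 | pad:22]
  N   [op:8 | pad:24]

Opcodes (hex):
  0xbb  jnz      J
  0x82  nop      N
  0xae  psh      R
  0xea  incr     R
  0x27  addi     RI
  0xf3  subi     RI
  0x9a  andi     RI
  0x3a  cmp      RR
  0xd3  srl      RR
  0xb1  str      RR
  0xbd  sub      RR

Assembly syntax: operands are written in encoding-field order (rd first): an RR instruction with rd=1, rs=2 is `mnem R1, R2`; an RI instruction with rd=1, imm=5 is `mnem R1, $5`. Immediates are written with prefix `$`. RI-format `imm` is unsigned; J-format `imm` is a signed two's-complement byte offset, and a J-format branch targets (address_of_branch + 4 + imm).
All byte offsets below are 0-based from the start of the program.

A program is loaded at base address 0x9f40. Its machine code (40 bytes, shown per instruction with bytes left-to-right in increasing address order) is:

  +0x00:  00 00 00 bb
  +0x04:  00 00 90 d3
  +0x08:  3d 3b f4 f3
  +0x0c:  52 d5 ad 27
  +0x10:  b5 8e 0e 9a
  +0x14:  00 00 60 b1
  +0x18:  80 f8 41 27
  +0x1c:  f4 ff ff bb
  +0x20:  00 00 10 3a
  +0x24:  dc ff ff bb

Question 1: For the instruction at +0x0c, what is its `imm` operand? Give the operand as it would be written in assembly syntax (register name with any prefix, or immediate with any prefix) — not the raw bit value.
$3003730

[0c] 52 d5 ad 27 → 0x27add552
  opcode bits[31:24]=0x27: addi/RI
  [23:22] rd=2 = R2
  [21:0] imm=3003730 = $3003730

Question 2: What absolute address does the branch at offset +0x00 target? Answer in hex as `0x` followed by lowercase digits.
[00] 00 00 00 bb → 0xbb000000
  op=0xbb000000>>24=0xbb ⇒ jnz (J)
  imm: (w>>0)&0xffffff=0x0 → $0
  target = base 0x9f40 + off 0x00 + 4 + imm 0 = 0x9f44

0x9f44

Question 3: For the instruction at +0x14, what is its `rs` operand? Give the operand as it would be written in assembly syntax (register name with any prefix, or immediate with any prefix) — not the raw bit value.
off 0x14: read 00 00 60 b1 as little → 0xb1600000
  op=0xb1600000>>24=0xb1 ⇒ str (RR)
  rd: (w>>22)&0x3=0x1 → R1
  rs: (w>>20)&0x3=0x2 → R2

R2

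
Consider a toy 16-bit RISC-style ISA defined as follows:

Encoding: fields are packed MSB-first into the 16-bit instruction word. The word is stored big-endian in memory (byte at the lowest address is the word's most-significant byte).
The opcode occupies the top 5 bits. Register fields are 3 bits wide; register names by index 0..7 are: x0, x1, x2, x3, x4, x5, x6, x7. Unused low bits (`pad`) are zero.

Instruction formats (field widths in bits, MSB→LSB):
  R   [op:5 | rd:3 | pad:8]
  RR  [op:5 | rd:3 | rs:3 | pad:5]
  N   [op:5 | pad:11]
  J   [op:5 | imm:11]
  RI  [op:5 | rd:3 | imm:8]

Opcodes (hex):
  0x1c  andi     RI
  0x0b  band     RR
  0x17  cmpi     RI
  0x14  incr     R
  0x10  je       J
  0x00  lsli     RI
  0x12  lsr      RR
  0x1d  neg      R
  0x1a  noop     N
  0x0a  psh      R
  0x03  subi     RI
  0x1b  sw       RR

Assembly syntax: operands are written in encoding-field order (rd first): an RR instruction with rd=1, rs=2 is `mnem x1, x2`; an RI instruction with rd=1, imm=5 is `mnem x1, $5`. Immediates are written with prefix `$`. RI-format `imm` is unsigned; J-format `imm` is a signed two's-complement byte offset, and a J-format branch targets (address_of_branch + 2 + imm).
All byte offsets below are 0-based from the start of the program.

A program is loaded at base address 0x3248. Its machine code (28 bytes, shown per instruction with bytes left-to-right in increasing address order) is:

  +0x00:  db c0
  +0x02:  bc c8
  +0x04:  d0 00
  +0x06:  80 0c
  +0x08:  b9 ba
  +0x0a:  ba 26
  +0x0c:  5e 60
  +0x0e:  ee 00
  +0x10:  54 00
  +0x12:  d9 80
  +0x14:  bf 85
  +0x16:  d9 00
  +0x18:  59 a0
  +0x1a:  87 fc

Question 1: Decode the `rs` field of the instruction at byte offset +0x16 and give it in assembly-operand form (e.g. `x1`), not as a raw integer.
x0

+0x16: d9 00 ⇒ word 0xd900 (big)
  op=0xd900>>11=0x1b ⇒ sw (RR)
  rd: (w>>8)&0x7=0x1 → x1
  rs: (w>>5)&0x7=0x0 → x0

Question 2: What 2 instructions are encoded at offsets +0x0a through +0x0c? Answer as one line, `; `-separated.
off 0x0a: read ba 26 as big → 0xba26
  top 5b → 0x17 → cmpi [RI]
  [10:8] rd=2 = x2
  [7:0] imm=38 = $38
off 0x0c: read 5e 60 as big → 0x5e60
  top 5b → 0xb → band [RR]
  [10:8] rd=6 = x6
  [7:5] rs=3 = x3

cmpi x2, $38; band x6, x3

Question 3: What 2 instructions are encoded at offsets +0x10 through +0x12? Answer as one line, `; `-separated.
psh x4; sw x1, x4

@+10  big-endian(54 00) = 0x5400
  opcode bits[15:11]=0xa: psh/R
  rd@[10:8]=0x4 ⇒ x4
@+12  big-endian(d9 80) = 0xd980
  opcode bits[15:11]=0x1b: sw/RR
  rd@[10:8]=0x1 ⇒ x1
  rs@[7:5]=0x4 ⇒ x4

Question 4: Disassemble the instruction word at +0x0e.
neg x6

off 0x0e: read ee 00 as big → 0xee00
  top 5b → 0x1d → neg [R]
  rd@[10:8]=0x6 ⇒ x6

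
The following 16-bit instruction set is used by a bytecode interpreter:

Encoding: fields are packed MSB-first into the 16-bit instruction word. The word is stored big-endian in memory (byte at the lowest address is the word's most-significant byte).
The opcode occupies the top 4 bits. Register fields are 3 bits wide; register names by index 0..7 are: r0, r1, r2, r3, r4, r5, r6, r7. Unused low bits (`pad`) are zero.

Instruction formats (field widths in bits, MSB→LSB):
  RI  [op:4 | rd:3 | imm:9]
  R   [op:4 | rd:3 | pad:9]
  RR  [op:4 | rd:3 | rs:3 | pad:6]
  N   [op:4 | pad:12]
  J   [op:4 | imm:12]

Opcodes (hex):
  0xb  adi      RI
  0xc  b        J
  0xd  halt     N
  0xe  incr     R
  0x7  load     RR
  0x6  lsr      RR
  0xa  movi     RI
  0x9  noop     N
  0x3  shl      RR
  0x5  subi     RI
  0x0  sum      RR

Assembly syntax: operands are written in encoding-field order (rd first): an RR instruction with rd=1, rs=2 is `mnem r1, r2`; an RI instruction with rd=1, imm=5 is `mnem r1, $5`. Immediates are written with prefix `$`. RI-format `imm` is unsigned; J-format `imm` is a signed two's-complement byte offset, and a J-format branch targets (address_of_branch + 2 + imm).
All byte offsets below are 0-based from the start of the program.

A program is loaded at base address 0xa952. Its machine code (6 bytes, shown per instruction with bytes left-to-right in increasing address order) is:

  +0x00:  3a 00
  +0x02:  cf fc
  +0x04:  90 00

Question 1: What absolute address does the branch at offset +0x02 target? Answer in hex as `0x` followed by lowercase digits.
0xa952

[02] cf fc → 0xcffc
  op=0xcffc>>12=0xc ⇒ b (J)
  imm: (w>>0)&0xfff=0xffc (s12→-4) → $-4
  target = base 0xa952 + off 0x02 + 2 + imm -4 = 0xa952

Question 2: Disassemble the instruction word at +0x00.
[00] 3a 00 → 0x3a00
  op=0x3a00>>12=0x3 ⇒ shl (RR)
  rd@[11:9]=0x5 ⇒ r5
  rs@[8:6]=0x0 ⇒ r0

shl r5, r0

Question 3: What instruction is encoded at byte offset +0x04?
noop

+0x04: 90 00 ⇒ word 0x9000 (big)
  op=0x9000>>12=0x9 ⇒ noop (N)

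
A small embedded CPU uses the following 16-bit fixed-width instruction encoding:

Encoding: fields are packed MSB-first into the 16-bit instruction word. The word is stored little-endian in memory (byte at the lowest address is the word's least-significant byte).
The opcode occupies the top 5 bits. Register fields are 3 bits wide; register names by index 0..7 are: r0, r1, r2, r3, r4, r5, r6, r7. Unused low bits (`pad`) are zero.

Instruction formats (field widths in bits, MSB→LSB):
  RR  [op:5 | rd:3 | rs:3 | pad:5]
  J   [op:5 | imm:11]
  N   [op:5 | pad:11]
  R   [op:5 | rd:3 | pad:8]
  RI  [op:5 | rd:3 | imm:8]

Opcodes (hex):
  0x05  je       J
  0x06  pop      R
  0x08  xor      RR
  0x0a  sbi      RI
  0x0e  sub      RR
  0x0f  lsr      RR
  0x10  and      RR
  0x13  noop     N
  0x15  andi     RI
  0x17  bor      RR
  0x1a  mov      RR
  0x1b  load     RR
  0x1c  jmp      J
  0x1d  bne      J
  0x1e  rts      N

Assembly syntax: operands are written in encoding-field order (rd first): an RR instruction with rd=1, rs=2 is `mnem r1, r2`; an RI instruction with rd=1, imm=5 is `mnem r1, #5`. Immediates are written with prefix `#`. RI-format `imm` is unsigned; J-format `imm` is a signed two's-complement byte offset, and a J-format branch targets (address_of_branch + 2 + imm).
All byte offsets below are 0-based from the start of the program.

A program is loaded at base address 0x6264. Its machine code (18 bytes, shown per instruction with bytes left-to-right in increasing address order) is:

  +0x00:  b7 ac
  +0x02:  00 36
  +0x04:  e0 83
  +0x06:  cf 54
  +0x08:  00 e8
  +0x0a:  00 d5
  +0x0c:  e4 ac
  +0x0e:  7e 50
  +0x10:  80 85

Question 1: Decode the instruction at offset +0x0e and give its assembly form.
sbi r0, #126

[0e] 7e 50 → 0x507e
  op=0x507e>>11=0xa ⇒ sbi (RI)
  rd@[10:8]=0x0 ⇒ r0
  imm@[7:0]=0x7e ⇒ #126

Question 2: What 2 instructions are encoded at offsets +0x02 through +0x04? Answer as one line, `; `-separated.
pop r6; and r3, r7

@+02  little-endian(00 36) = 0x3600
  op=0x3600>>11=0x6 ⇒ pop (R)
  rd: (w>>8)&0x7=0x6 → r6
@+04  little-endian(e0 83) = 0x83e0
  op=0x83e0>>11=0x10 ⇒ and (RR)
  rd: (w>>8)&0x7=0x3 → r3
  rs: (w>>5)&0x7=0x7 → r7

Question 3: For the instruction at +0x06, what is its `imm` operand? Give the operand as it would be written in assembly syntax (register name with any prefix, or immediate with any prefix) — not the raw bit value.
#207

[06] cf 54 → 0x54cf
  op=0x54cf>>11=0xa ⇒ sbi (RI)
  rd@[10:8]=0x4 ⇒ r4
  imm@[7:0]=0xcf ⇒ #207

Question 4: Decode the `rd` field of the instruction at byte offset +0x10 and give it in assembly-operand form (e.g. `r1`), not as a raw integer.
r5

[10] 80 85 → 0x8580
  top 5b → 0x10 → and [RR]
  rd: (w>>8)&0x7=0x5 → r5
  rs: (w>>5)&0x7=0x4 → r4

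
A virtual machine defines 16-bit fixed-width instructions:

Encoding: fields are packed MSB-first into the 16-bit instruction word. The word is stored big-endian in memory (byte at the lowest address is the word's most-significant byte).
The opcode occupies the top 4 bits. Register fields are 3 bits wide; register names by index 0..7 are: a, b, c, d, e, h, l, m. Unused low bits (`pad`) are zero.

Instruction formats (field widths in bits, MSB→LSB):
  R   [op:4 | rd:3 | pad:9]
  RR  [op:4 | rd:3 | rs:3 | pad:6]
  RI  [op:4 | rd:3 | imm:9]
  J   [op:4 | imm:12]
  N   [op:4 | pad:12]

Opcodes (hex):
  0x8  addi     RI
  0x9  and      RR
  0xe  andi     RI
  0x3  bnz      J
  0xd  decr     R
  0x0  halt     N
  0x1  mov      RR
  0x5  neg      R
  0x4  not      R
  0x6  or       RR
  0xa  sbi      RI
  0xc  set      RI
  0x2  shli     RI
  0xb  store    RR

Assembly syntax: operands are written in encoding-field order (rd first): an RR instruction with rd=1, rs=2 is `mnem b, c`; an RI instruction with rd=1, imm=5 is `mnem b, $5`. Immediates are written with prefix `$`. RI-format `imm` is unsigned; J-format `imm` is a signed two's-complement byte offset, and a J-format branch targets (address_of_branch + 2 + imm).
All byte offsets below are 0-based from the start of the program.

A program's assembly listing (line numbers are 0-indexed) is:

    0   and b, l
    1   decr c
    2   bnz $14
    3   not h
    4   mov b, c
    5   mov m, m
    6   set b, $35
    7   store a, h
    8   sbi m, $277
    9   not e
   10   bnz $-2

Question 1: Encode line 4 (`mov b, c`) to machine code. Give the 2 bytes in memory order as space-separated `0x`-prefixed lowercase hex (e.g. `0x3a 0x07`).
L4: mov op=0x1:4|rd=1:3|rs=2:3|pad=0:6 ⇒ 0x1280 ⇒ big 12 80

0x12 0x80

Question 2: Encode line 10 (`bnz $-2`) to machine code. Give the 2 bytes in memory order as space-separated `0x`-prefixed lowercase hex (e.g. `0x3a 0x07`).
0x3f 0xfe

line 10 (bnz): pack op=0x3:4|imm=-2:12 = 0x3ffe; big→ 3f fe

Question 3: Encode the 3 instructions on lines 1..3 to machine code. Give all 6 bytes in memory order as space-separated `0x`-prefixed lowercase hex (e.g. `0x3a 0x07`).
0xd4 0x00 0x30 0x0e 0x4a 0x00

1. decr fields op=0xd:4|rd=2:3|pad=0:9 → word d400h → d4 00
2. bnz fields op=0x3:4|imm=14:12 → word 300eh → 30 0e
3. not fields op=0x4:4|rd=5:3|pad=0:9 → word 4a00h → 4a 00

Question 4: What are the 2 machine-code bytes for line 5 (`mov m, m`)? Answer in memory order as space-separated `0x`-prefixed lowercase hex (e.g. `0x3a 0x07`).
0x1f 0xc0

line 5 (mov): pack op=0x1:4|rd=7:3|rs=7:3|pad=0:6 = 0x1fc0; big→ 1f c0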